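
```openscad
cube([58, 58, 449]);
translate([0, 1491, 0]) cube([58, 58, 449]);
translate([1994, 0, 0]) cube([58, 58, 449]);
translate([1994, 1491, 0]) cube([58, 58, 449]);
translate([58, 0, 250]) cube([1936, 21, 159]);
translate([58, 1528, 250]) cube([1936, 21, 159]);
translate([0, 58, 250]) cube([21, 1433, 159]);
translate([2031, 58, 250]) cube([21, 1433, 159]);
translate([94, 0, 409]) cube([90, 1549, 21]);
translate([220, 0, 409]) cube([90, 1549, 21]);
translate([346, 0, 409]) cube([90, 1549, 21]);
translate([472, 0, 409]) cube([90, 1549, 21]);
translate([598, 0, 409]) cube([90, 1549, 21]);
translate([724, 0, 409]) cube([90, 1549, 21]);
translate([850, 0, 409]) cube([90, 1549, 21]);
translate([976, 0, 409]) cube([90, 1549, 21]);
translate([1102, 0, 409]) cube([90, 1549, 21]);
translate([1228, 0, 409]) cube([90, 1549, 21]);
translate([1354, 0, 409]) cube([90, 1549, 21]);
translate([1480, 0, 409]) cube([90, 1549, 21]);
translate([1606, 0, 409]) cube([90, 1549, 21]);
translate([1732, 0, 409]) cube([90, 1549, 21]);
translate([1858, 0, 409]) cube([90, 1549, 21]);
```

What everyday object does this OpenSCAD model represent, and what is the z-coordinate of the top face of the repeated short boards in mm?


A bed frame. The slat-top height is 430 mm.

Four posts, four rails, and a row of slats — a bed frame. Slats sit on the rails at z = 250 + 159 = 409; with slat thickness 21, the top is 430 mm.


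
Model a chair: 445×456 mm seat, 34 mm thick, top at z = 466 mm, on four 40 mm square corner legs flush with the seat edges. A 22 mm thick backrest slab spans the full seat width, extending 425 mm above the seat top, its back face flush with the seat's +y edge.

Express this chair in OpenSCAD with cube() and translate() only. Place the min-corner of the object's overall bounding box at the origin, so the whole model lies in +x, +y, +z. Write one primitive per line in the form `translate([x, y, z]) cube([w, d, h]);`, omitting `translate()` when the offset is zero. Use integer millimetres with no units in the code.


translate([0, 0, 432]) cube([445, 456, 34]);
cube([40, 40, 432]);
translate([405, 0, 0]) cube([40, 40, 432]);
translate([0, 416, 0]) cube([40, 40, 432]);
translate([405, 416, 0]) cube([40, 40, 432]);
translate([0, 434, 466]) cube([445, 22, 425]);


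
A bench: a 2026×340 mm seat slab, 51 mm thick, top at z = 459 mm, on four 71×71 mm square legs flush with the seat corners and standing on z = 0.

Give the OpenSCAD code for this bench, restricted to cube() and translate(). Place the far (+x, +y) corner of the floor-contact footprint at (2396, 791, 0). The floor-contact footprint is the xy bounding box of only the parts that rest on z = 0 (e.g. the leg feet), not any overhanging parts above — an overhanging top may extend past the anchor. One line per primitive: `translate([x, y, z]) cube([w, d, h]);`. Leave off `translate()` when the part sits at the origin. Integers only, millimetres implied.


translate([370, 451, 408]) cube([2026, 340, 51]);
translate([370, 451, 0]) cube([71, 71, 408]);
translate([370, 720, 0]) cube([71, 71, 408]);
translate([2325, 451, 0]) cube([71, 71, 408]);
translate([2325, 720, 0]) cube([71, 71, 408]);


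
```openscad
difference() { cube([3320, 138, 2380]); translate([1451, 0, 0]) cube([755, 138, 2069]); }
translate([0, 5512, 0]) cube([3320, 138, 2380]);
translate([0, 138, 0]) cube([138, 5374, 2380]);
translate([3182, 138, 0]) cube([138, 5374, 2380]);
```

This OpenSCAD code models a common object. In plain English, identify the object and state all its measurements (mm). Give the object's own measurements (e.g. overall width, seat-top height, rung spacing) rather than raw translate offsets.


A single room: four walls, each 2380 mm tall and 138 mm thick, enclosing an outside footprint 3320×5650 mm (x × y), no floor or roof. The front and back walls (−y and +y sides) run the full x-width; the side walls fit between their inner faces. A door opening 755 mm wide and 2069 mm tall is cut through the front wall from the floor up, its −x edge 1451 mm from the wall's −x end.


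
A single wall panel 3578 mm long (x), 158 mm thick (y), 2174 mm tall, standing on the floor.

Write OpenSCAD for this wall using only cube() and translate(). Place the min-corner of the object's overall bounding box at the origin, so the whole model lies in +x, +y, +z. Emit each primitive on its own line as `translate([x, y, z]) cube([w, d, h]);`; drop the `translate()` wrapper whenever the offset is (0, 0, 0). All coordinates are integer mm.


cube([3578, 158, 2174]);


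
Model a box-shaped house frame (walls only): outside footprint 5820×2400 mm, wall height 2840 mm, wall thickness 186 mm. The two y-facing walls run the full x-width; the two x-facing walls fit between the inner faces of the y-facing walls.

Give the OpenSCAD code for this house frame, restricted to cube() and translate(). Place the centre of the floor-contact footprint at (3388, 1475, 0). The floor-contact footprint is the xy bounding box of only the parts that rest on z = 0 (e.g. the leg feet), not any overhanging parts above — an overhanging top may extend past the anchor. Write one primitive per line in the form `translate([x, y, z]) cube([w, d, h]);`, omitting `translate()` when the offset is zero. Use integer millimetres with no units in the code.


translate([478, 275, 0]) cube([5820, 186, 2840]);
translate([478, 2489, 0]) cube([5820, 186, 2840]);
translate([478, 461, 0]) cube([186, 2028, 2840]);
translate([6112, 461, 0]) cube([186, 2028, 2840]);


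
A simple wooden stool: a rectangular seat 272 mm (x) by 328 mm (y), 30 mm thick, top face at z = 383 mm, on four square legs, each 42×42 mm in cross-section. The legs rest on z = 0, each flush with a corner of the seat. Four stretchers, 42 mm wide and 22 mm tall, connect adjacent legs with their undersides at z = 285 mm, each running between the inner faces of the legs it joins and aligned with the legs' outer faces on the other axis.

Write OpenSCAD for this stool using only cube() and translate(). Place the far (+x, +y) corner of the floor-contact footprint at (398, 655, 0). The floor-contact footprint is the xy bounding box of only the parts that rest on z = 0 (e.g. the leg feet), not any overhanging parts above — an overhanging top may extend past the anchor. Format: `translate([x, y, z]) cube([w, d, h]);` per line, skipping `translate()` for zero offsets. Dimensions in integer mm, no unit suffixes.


translate([126, 327, 353]) cube([272, 328, 30]);
translate([126, 327, 0]) cube([42, 42, 353]);
translate([356, 327, 0]) cube([42, 42, 353]);
translate([126, 613, 0]) cube([42, 42, 353]);
translate([356, 613, 0]) cube([42, 42, 353]);
translate([168, 327, 285]) cube([188, 42, 22]);
translate([168, 613, 285]) cube([188, 42, 22]);
translate([126, 369, 285]) cube([42, 244, 22]);
translate([356, 369, 285]) cube([42, 244, 22]);


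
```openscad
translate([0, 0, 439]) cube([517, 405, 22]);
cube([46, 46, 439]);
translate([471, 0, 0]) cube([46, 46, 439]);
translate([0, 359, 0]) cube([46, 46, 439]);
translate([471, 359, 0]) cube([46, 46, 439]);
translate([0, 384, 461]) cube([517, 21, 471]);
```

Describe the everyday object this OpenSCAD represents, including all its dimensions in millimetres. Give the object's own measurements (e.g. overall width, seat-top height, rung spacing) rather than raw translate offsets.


A chair. The seat is a 517×405×22 mm slab with its top at z = 461 mm, on four 46×46 mm corner legs (flush with the seat edges, standing on z = 0). A flat backrest 21 mm thick, 471 mm tall, spans the full seat width and rises from the seat top along its +y edge, rear face flush with the rear of the seat.


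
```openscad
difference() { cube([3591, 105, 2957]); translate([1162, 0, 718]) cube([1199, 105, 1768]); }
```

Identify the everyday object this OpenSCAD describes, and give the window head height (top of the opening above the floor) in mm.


A wall with a window opening. The window head height is 2486 mm.

A wall with a rectangular opening subtracted — a window. Sill at z = 718, opening 1768 mm tall, so the head is at 718 + 1768 = 2486 mm.


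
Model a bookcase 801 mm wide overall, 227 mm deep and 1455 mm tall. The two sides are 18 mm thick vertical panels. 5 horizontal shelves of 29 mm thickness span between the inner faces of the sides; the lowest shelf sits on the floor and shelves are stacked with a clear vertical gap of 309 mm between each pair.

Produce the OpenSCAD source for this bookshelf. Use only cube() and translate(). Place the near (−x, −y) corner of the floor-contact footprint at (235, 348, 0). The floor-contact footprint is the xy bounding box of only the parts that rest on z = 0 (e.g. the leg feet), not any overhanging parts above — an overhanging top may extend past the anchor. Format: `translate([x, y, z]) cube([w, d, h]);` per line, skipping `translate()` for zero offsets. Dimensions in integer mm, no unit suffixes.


translate([235, 348, 0]) cube([18, 227, 1455]);
translate([1018, 348, 0]) cube([18, 227, 1455]);
translate([253, 348, 0]) cube([765, 227, 29]);
translate([253, 348, 338]) cube([765, 227, 29]);
translate([253, 348, 676]) cube([765, 227, 29]);
translate([253, 348, 1014]) cube([765, 227, 29]);
translate([253, 348, 1352]) cube([765, 227, 29]);


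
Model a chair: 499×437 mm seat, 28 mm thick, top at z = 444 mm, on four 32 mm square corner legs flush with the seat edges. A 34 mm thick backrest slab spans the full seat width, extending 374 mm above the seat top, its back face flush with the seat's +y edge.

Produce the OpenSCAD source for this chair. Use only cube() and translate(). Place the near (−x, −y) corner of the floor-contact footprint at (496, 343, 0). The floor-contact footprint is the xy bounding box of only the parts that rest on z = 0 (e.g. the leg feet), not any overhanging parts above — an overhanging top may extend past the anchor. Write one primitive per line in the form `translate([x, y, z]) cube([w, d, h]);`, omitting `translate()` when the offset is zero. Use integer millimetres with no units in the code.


translate([496, 343, 416]) cube([499, 437, 28]);
translate([496, 343, 0]) cube([32, 32, 416]);
translate([963, 343, 0]) cube([32, 32, 416]);
translate([496, 748, 0]) cube([32, 32, 416]);
translate([963, 748, 0]) cube([32, 32, 416]);
translate([496, 746, 444]) cube([499, 34, 374]);


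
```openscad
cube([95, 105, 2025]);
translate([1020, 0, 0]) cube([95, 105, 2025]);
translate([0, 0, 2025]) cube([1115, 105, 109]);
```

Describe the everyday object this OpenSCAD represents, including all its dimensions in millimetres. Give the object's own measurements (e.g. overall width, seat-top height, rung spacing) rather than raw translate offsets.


A door frame. The clear opening is 925 mm wide and 2025 mm high. Two 95 mm wide jambs, 105 mm deep, stand either side of the opening from the floor to the top of the opening. A 109 mm thick head sits across the top of both jambs, spanning the full outside width of the frame.


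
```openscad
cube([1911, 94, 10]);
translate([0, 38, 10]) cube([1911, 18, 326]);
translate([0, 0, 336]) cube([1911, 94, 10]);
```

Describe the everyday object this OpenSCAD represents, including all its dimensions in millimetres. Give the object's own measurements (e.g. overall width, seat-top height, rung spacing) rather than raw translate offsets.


An I-beam lying along x, 1911 mm long. Overall section height 346 mm. Two flanges 94 mm wide (y) and 10 mm thick, one on the floor and one at the top; a web 18 mm thick runs between them, centred on the flange width.


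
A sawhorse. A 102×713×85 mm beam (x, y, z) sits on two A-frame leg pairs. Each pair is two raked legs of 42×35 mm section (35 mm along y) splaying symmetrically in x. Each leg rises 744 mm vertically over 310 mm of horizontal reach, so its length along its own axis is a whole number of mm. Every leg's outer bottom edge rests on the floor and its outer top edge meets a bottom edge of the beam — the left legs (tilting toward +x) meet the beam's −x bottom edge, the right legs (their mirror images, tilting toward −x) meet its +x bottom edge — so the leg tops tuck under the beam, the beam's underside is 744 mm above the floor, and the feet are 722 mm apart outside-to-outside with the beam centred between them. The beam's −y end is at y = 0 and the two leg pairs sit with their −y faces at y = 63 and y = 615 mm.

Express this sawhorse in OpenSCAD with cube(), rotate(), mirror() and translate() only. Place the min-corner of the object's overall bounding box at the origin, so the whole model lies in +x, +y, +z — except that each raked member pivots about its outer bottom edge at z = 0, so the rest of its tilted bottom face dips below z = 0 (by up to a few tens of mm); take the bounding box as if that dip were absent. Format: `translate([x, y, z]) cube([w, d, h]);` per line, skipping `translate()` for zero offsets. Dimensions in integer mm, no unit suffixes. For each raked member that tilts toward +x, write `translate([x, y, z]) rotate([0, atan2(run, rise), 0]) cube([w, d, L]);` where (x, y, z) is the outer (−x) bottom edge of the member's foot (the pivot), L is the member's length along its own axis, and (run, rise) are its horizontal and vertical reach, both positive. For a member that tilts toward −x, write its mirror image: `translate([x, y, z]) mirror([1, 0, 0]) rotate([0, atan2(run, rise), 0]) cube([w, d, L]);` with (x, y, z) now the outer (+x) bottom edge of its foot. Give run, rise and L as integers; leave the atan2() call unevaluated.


translate([310, 0, 744]) cube([102, 713, 85]);
translate([0, 63, 0]) rotate([0, atan2(310, 744), 0]) cube([42, 35, 806]);
translate([722, 63, 0]) mirror([1, 0, 0]) rotate([0, atan2(310, 744), 0]) cube([42, 35, 806]);
translate([0, 615, 0]) rotate([0, atan2(310, 744), 0]) cube([42, 35, 806]);
translate([722, 615, 0]) mirror([1, 0, 0]) rotate([0, atan2(310, 744), 0]) cube([42, 35, 806]);


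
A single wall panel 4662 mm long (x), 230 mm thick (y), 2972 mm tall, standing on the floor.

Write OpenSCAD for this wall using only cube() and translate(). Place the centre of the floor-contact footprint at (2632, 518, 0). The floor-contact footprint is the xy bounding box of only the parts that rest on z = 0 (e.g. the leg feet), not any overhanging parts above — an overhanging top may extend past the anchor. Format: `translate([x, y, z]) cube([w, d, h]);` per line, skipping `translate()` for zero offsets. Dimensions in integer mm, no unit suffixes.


translate([301, 403, 0]) cube([4662, 230, 2972]);


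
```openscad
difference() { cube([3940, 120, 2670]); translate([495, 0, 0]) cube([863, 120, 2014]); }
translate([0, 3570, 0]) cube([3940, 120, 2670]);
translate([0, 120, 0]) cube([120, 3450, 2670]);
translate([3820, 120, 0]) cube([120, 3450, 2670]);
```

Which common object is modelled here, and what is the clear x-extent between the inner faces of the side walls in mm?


A single room. The interior width is 3700 mm.

Four walls enclosing a rectangle with a door in the front wall — a room. Outside width 3940 minus two 120 mm walls gives 3700 mm.


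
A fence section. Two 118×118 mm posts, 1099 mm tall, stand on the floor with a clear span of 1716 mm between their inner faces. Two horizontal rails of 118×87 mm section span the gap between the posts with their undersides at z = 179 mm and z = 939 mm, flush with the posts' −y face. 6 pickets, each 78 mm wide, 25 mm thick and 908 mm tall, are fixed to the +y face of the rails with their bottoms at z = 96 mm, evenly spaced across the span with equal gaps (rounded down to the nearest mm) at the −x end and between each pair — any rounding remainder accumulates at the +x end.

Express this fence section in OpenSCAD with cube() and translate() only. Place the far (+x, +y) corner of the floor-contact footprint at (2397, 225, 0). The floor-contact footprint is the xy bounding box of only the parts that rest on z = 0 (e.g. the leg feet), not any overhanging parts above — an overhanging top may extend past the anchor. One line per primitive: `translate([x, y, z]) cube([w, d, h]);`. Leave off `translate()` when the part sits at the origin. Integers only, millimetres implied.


translate([445, 107, 0]) cube([118, 118, 1099]);
translate([2279, 107, 0]) cube([118, 118, 1099]);
translate([563, 107, 179]) cube([1716, 118, 87]);
translate([563, 107, 939]) cube([1716, 118, 87]);
translate([741, 225, 96]) cube([78, 25, 908]);
translate([997, 225, 96]) cube([78, 25, 908]);
translate([1253, 225, 96]) cube([78, 25, 908]);
translate([1509, 225, 96]) cube([78, 25, 908]);
translate([1765, 225, 96]) cube([78, 25, 908]);
translate([2021, 225, 96]) cube([78, 25, 908]);


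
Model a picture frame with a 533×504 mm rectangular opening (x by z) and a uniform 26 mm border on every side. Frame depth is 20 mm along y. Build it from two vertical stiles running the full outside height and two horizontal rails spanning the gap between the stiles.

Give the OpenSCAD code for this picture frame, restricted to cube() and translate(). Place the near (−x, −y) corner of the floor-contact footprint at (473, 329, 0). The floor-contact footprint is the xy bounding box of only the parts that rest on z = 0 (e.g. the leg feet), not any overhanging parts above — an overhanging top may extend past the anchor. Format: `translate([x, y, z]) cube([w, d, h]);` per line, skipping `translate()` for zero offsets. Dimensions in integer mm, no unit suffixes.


translate([473, 329, 0]) cube([26, 20, 556]);
translate([1032, 329, 0]) cube([26, 20, 556]);
translate([499, 329, 0]) cube([533, 20, 26]);
translate([499, 329, 530]) cube([533, 20, 26]);


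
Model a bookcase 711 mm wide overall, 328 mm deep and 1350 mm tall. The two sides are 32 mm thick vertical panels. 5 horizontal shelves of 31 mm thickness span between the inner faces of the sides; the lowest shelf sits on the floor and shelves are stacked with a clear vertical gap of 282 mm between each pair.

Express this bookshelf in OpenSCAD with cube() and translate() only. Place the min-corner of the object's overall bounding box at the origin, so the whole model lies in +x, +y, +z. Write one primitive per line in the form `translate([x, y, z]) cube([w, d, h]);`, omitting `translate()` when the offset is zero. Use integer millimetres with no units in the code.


cube([32, 328, 1350]);
translate([679, 0, 0]) cube([32, 328, 1350]);
translate([32, 0, 0]) cube([647, 328, 31]);
translate([32, 0, 313]) cube([647, 328, 31]);
translate([32, 0, 626]) cube([647, 328, 31]);
translate([32, 0, 939]) cube([647, 328, 31]);
translate([32, 0, 1252]) cube([647, 328, 31]);


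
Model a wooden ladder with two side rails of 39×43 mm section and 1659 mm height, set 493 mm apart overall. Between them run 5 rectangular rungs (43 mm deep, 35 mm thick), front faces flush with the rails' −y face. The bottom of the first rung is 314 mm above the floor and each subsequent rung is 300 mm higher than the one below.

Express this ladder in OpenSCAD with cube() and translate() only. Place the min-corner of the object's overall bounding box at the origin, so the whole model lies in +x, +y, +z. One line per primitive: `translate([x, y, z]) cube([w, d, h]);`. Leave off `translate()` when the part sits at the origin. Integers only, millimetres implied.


cube([39, 43, 1659]);
translate([454, 0, 0]) cube([39, 43, 1659]);
translate([39, 0, 314]) cube([415, 43, 35]);
translate([39, 0, 614]) cube([415, 43, 35]);
translate([39, 0, 914]) cube([415, 43, 35]);
translate([39, 0, 1214]) cube([415, 43, 35]);
translate([39, 0, 1514]) cube([415, 43, 35]);


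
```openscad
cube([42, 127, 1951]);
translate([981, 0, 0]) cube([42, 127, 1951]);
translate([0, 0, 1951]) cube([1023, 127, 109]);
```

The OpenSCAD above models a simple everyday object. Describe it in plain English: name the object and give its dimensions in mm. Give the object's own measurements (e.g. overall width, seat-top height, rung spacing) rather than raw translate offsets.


A door frame. The clear opening is 939 mm wide and 1951 mm high. Two 42 mm wide jambs, 127 mm deep, stand either side of the opening from the floor to the top of the opening. A 109 mm thick head sits across the top of both jambs, spanning the full outside width of the frame.


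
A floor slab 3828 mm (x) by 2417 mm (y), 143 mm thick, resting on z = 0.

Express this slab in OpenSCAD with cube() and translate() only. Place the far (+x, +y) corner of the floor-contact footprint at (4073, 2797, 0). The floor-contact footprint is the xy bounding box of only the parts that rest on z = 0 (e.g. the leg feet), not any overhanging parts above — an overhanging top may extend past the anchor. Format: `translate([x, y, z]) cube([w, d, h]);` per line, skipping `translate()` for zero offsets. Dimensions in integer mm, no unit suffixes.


translate([245, 380, 0]) cube([3828, 2417, 143]);


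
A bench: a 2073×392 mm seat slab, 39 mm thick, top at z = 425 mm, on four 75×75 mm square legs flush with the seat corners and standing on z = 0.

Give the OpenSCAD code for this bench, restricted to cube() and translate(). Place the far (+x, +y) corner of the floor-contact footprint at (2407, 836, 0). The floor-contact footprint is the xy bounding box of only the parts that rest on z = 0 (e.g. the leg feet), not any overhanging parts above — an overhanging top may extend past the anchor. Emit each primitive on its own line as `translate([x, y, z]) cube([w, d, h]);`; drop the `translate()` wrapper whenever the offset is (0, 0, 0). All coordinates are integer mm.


translate([334, 444, 386]) cube([2073, 392, 39]);
translate([334, 444, 0]) cube([75, 75, 386]);
translate([334, 761, 0]) cube([75, 75, 386]);
translate([2332, 444, 0]) cube([75, 75, 386]);
translate([2332, 761, 0]) cube([75, 75, 386]);


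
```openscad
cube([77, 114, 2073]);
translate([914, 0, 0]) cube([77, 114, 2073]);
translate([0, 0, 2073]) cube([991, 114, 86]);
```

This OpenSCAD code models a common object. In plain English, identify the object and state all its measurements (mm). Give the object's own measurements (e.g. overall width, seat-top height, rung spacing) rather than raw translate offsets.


A door frame. The clear opening is 837 mm wide and 2073 mm high. Two 77 mm wide jambs, 114 mm deep, stand either side of the opening from the floor to the top of the opening. A 86 mm thick head sits across the top of both jambs, spanning the full outside width of the frame.


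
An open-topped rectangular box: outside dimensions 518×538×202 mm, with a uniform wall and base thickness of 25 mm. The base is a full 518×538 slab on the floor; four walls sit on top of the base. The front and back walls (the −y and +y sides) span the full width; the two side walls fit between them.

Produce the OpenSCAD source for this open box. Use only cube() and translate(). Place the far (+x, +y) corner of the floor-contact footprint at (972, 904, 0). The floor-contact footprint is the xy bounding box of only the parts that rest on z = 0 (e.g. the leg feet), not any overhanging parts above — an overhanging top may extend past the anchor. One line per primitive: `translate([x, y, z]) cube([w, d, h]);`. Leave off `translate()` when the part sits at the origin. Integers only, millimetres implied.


translate([454, 366, 0]) cube([518, 538, 25]);
translate([454, 366, 25]) cube([518, 25, 177]);
translate([454, 879, 25]) cube([518, 25, 177]);
translate([454, 391, 25]) cube([25, 488, 177]);
translate([947, 391, 25]) cube([25, 488, 177]);


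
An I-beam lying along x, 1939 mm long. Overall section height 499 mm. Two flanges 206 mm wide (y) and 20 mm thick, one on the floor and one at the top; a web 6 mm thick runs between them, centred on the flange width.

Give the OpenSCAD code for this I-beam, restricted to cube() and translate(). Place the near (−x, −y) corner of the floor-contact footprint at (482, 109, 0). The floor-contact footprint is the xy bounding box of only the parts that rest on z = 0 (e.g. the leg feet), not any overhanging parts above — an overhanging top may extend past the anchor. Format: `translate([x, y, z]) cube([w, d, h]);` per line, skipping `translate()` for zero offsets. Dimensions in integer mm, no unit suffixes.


translate([482, 109, 0]) cube([1939, 206, 20]);
translate([482, 209, 20]) cube([1939, 6, 459]);
translate([482, 109, 479]) cube([1939, 206, 20]);


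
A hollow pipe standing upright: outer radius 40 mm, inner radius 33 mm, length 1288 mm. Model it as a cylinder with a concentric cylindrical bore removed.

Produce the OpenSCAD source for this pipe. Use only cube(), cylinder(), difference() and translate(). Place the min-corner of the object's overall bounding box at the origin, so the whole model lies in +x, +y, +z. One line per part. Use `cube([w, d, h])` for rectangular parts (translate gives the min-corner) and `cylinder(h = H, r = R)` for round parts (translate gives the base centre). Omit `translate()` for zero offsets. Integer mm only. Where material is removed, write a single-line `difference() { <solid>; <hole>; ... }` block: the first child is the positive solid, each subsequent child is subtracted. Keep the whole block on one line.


difference() { translate([40, 40, 0]) cylinder(h = 1288, r = 40); translate([40, 40, 0]) cylinder(h = 1288, r = 33); }


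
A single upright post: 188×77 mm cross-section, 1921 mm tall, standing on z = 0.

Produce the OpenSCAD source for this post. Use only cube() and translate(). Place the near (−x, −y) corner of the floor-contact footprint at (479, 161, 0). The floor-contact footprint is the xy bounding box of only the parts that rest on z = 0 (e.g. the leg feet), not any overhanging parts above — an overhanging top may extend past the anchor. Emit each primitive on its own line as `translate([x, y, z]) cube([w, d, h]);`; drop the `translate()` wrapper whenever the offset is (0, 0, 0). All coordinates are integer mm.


translate([479, 161, 0]) cube([188, 77, 1921]);


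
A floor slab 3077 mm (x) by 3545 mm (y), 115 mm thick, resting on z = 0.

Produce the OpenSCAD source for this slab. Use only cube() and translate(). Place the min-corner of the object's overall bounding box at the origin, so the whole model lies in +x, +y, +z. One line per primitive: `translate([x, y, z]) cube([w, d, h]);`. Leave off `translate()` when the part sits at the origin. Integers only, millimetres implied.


cube([3077, 3545, 115]);


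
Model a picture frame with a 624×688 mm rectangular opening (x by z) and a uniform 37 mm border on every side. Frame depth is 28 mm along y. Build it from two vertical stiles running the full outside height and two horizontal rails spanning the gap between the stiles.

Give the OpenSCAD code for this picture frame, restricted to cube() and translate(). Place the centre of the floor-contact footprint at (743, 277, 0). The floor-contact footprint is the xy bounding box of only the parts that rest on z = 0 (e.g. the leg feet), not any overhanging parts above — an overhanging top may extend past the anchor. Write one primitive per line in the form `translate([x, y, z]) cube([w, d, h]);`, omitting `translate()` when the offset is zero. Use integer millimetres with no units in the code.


translate([394, 263, 0]) cube([37, 28, 762]);
translate([1055, 263, 0]) cube([37, 28, 762]);
translate([431, 263, 0]) cube([624, 28, 37]);
translate([431, 263, 725]) cube([624, 28, 37]);


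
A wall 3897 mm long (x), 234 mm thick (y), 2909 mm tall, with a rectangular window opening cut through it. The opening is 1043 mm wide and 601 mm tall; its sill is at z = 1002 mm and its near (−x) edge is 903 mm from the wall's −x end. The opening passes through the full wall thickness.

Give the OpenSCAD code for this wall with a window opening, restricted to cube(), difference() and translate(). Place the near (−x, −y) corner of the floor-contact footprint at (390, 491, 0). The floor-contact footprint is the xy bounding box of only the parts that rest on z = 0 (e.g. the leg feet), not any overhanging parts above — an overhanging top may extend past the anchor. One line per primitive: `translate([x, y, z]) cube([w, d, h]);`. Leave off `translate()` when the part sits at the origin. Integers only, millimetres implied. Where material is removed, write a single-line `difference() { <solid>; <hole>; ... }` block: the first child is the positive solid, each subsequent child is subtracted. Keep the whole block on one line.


difference() { translate([390, 491, 0]) cube([3897, 234, 2909]); translate([1293, 491, 1002]) cube([1043, 234, 601]); }


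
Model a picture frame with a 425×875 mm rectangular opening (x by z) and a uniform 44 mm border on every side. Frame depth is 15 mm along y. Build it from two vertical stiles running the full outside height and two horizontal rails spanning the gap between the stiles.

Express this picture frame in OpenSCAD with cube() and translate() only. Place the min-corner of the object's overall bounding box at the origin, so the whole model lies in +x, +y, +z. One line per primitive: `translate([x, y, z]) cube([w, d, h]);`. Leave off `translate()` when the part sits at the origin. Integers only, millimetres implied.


cube([44, 15, 963]);
translate([469, 0, 0]) cube([44, 15, 963]);
translate([44, 0, 0]) cube([425, 15, 44]);
translate([44, 0, 919]) cube([425, 15, 44]);


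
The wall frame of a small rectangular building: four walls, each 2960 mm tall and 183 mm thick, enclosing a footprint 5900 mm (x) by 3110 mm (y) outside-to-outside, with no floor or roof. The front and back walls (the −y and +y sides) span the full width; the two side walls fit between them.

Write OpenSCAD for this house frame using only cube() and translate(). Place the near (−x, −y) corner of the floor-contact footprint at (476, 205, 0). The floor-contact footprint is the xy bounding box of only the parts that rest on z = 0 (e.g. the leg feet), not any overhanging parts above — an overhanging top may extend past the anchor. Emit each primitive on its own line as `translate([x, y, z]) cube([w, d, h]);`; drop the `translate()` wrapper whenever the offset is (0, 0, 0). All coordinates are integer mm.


translate([476, 205, 0]) cube([5900, 183, 2960]);
translate([476, 3132, 0]) cube([5900, 183, 2960]);
translate([476, 388, 0]) cube([183, 2744, 2960]);
translate([6193, 388, 0]) cube([183, 2744, 2960]);


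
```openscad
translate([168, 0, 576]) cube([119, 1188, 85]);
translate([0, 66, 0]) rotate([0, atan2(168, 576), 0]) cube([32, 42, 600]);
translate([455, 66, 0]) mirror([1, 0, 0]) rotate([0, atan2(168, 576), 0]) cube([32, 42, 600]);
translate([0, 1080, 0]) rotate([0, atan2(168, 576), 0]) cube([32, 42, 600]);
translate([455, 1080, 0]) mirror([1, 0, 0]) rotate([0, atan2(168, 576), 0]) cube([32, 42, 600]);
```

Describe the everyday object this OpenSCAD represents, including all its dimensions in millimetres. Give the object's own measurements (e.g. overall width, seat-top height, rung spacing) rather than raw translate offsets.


A sawhorse. A 119×1188×85 mm beam (x, y, z) sits on two A-frame leg pairs. Each pair is two raked legs of 32×42 mm section (42 mm along y) splaying symmetrically in x. Each leg rises 576 mm vertically over 168 mm of horizontal reach and is 600 mm long along its own axis. Every leg's outer bottom edge rests on the floor and its outer top edge meets a bottom edge of the beam — the left legs (tilting toward +x) meet the beam's −x bottom edge, the right legs (their mirror images, tilting toward −x) meet its +x bottom edge — so the leg tops tuck under the beam, the beam's underside is 576 mm above the floor, and the feet are 455 mm apart outside-to-outside with the beam centred between them. The two leg pairs are set in 66 mm from either end of the beam.


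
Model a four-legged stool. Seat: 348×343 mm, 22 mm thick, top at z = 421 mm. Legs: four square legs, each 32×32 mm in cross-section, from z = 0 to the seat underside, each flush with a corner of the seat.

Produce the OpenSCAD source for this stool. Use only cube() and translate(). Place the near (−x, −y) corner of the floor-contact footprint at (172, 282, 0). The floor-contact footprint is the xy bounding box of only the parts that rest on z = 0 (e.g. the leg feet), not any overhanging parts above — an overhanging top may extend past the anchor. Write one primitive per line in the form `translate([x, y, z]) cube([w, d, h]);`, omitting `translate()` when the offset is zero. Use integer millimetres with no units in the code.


translate([172, 282, 399]) cube([348, 343, 22]);
translate([172, 282, 0]) cube([32, 32, 399]);
translate([488, 282, 0]) cube([32, 32, 399]);
translate([172, 593, 0]) cube([32, 32, 399]);
translate([488, 593, 0]) cube([32, 32, 399]);


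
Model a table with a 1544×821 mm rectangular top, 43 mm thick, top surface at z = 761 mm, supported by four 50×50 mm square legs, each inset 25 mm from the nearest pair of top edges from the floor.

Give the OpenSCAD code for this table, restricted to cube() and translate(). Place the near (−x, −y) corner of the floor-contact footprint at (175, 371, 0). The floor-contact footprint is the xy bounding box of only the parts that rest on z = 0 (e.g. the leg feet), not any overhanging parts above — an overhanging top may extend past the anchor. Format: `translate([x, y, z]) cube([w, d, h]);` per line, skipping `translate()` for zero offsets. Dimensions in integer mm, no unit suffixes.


translate([150, 346, 718]) cube([1544, 821, 43]);
translate([175, 371, 0]) cube([50, 50, 718]);
translate([1619, 371, 0]) cube([50, 50, 718]);
translate([175, 1092, 0]) cube([50, 50, 718]);
translate([1619, 1092, 0]) cube([50, 50, 718]);


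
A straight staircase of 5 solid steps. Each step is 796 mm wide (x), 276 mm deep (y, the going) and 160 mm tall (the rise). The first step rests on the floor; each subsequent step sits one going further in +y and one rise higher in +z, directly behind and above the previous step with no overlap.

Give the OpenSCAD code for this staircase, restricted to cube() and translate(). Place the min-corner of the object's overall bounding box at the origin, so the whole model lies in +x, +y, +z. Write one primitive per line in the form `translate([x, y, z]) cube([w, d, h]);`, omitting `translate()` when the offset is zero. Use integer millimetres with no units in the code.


cube([796, 276, 160]);
translate([0, 276, 160]) cube([796, 276, 160]);
translate([0, 552, 320]) cube([796, 276, 160]);
translate([0, 828, 480]) cube([796, 276, 160]);
translate([0, 1104, 640]) cube([796, 276, 160]);


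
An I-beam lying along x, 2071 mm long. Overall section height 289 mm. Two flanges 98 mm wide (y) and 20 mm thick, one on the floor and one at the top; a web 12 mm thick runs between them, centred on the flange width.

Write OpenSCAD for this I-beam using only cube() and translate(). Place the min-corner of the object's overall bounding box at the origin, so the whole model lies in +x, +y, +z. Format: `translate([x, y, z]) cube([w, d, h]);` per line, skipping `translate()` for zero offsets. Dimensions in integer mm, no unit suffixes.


cube([2071, 98, 20]);
translate([0, 43, 20]) cube([2071, 12, 249]);
translate([0, 0, 269]) cube([2071, 98, 20]);


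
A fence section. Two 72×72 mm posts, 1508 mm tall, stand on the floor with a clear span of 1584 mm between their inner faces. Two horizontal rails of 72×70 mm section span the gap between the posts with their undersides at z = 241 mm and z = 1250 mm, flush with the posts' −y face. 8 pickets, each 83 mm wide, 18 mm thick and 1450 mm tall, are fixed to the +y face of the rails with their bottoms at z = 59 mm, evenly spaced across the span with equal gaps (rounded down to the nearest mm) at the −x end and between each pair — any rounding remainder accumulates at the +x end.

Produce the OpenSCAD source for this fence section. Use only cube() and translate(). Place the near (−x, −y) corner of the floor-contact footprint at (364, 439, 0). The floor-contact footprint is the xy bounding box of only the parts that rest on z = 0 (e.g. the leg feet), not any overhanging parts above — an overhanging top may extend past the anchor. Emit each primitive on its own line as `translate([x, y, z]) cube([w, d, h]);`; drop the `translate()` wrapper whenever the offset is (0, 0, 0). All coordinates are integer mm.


translate([364, 439, 0]) cube([72, 72, 1508]);
translate([2020, 439, 0]) cube([72, 72, 1508]);
translate([436, 439, 241]) cube([1584, 72, 70]);
translate([436, 439, 1250]) cube([1584, 72, 70]);
translate([538, 511, 59]) cube([83, 18, 1450]);
translate([723, 511, 59]) cube([83, 18, 1450]);
translate([908, 511, 59]) cube([83, 18, 1450]);
translate([1093, 511, 59]) cube([83, 18, 1450]);
translate([1278, 511, 59]) cube([83, 18, 1450]);
translate([1463, 511, 59]) cube([83, 18, 1450]);
translate([1648, 511, 59]) cube([83, 18, 1450]);
translate([1833, 511, 59]) cube([83, 18, 1450]);


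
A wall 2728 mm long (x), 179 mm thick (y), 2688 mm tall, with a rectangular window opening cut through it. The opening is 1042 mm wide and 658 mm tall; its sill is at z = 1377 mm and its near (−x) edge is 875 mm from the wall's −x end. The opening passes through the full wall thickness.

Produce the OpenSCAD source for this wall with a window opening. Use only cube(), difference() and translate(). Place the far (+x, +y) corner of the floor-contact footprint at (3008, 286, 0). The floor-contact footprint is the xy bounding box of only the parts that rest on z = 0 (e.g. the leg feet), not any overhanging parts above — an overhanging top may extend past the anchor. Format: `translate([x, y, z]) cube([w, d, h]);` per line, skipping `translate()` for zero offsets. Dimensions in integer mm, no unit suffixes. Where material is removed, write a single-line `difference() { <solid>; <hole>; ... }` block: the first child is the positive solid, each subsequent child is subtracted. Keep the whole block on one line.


difference() { translate([280, 107, 0]) cube([2728, 179, 2688]); translate([1155, 107, 1377]) cube([1042, 179, 658]); }


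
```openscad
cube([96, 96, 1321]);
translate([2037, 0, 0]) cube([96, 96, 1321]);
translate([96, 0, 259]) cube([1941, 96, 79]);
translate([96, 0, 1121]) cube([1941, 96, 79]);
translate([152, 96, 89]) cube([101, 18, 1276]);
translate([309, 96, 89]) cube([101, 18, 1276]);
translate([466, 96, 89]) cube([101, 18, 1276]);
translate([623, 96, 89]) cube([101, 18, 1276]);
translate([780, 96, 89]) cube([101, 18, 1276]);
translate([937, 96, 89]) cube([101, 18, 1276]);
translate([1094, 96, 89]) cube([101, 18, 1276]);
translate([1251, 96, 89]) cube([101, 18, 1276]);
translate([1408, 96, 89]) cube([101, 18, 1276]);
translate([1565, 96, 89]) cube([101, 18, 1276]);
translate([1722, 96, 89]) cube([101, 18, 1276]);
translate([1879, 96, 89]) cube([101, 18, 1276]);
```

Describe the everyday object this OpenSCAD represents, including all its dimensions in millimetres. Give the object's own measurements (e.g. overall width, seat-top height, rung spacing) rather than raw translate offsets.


A fence section. Two 96×96 mm posts, 1321 mm tall, stand on the floor with a clear span of 1941 mm between their inner faces. Two horizontal rails of 96×79 mm section span the gap between the posts with their undersides at z = 259 mm and z = 1121 mm, flush with the posts' −y face. 12 pickets, each 101 mm wide, 18 mm thick and 1276 mm tall, are fixed to the +y face of the rails with their bottoms at z = 89 mm, spaced across the span with a 56 mm gap after the −x post and between neighbouring pickets, with 57 mm left before the +x post.


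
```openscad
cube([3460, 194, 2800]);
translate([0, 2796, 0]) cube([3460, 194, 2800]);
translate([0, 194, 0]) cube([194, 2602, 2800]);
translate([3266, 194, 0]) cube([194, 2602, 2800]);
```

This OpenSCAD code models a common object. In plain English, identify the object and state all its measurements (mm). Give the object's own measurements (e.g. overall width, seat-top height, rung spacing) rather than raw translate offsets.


The wall frame of a small rectangular building: four walls, each 2800 mm tall and 194 mm thick, enclosing a footprint 3460 mm (x) by 2990 mm (y) outside-to-outside, with no floor or roof. The front and back walls (the −y and +y sides) span the full width; the two side walls fit between them.
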